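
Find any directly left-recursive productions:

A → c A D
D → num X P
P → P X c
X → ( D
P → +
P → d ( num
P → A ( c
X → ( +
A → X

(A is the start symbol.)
A → c A D: starts with c
D → num X P: starts with num
P → P X c: LEFT RECURSIVE (starts with P)
X → ( D: starts with '('
P → +: starts with '+'
P → d ( num: starts with d
P → A ( c: starts with A
X → ( +: starts with '('
A → X: starts with X

The grammar has direct left recursion on: P.

Answer: Yes, P is left-recursive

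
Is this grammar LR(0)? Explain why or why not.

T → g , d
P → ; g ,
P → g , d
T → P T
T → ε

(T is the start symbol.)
No. Shift-reduce conflict between [T → .] and [P → . ; g ,]

Augment with T' → T and build the canonical LR(0) collection (I0 = CLOSURE({[T' → . T]}), then GOTO on every symbol after a dot until no new states appear). It has 10 states:
  I0: { [P → . ; g ,], [P → . g , d], [T → . P T], [T → . g , d], [T → .], [T' → . T] }  — shift, reduce
  I1: { [P → ; . g ,] }  — shift
  I2: { [P → . ; g ,], [P → . g , d], [T → . P T], [T → . g , d], [T → .], [T → P . T] }  — shift, reduce
  I3: { [T' → T .] }  — accept
  I4: { [P → g . , d], [T → g . , d] }  — shift
  I5: { [P → g , . d], [T → g , . d] }  — shift
  I6: { [P → g , d .], [T → g , d .] }  — 2 reduces
  I7: { [T → P T .] }  — reduce
  I8: { [P → ; g . ,] }  — shift
  I9: { [P → ; g , .] }  — reduce

Conflict in state I0:
  Shift-reduce conflict between [T → .] and [P → . ; g ,]
So the grammar is NOT LR(0).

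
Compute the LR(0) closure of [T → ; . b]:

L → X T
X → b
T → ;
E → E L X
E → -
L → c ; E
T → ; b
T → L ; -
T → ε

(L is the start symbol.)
{ [T → ; . b] }

To compute CLOSURE, for each item [A → α.Bβ] where B is a non-terminal, add [B → .γ] for all productions B → γ; repeat for the newly added items until nothing changes.

Start with: [T → ; . b]
The dot precedes the terminal b, so nothing is added.

CLOSURE = { [T → ; . b] }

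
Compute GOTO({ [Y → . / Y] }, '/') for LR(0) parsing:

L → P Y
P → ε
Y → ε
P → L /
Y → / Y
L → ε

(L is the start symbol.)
GOTO(I, '/') = CLOSURE({ [A → αX.β] : [A → α.Xβ] ∈ I, X = '/' })

Items with dot before '/', with the dot advanced:
  [Y → . / Y] → [Y → / . Y]
Closure of the advanced items:
  [Y → / . Y] has the dot before Y: add [Y → .], [Y → . / Y]

GOTO = { [Y → . / Y], [Y → .], [Y → / . Y] }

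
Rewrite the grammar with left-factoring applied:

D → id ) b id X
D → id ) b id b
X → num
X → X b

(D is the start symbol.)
Left-factoring transforms A → αβ₁ | αβ₂ into A → αA' and A' → β₁ | β₂
(α is the longest common prefix among the alternatives). Repeat until
no nonterminal has two alternatives with a common prefix.

Round 1: D has alternatives sharing prefix 'id ) b id'. Introduce D': D → id ) b id D'
  Add: D' → X
  Add: D' → b

No remaining common prefixes — done.

Resulting grammar:
D → id ) b id D'
D' → X
D' → b
X → num
X → X b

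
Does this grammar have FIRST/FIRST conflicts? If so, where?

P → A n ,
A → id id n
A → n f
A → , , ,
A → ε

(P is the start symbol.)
A FIRST/FIRST conflict occurs when two productions N → α and N → β for the same non-terminal have FIRST(α) ∩ FIRST(β) ≠ ∅ (with ε ∈ FIRST of a nullable right-hand side, so two nullable alternatives also conflict).

Productions for A:
  A → id id n: FIRST = { 'id' }
  A → n f: FIRST = { 'n' }
  A → , , ,: FIRST = { ',' }
  A → ε: FIRST = { ε }
P has only one production, so no FIRST/FIRST conflict is possible there.

All alternatives of each non-terminal have pairwise disjoint FIRST sets.

Answer: No FIRST/FIRST conflicts.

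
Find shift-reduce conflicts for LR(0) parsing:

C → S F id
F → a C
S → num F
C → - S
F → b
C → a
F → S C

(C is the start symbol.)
A shift-reduce conflict occurs when an LR(0) state has both:
  - a complete (reduce) item [A → α .] (dot at the end), and
  - a shift item [B → β . c γ] (dot before a terminal).

Augment with C' → C and build the canonical LR(0) collection (I0 = CLOSURE({[C' → . C]}), then GOTO on every symbol after a dot until no new states appear). It has 15 states:
  I0: { [C → . - S], [C → . S F id], [C → . a], [C' → . C], [S → . num F] }  — shift
  I1: { [C → - . S], [S → . num F] }  — shift
  I2: { [C' → C .] }  — accept
  I3: { [C → S . F id], [F → . S C], [F → . a C], [F → . b], [S → . num F] }  — shift
  I4: { [C → a .] }  — reduce
  I5: { [F → . S C], [F → . a C], [F → . b], [S → . num F], [S → num . F] }  — shift
  I6: { [S → num F .] }  — reduce
  I7: { [C → . - S], [C → . S F id], [C → . a], [F → S . C], [S → . num F] }  — shift
  I8: { [C → . - S], [C → . S F id], [C → . a], [F → a . C], [S → . num F] }  — shift
  I9: { [F → b .] }  — reduce
  I10: { [F → a C .] }  — reduce
  I11: { [F → S C .] }  — reduce
  I12: { [C → S F . id] }  — shift
  I13: { [C → S F id .] }  — reduce
  I14: { [C → - S .] }  — reduce

No state contains both a complete item and a shift item.

Answer: No shift-reduce conflicts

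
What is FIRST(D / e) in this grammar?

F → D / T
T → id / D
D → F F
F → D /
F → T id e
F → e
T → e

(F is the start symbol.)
FIRST sets of the non-terminals involved (from the grammar, by fixed-point iteration):
  FIRST(D) = { 'e', 'id' }

To compute FIRST(D / e), process the symbols left to right:
Symbol D is a non-terminal. Add FIRST(D) \ {ε} = { 'e', 'id' }
D is not nullable (ε ∉ FIRST(D)), so stop here.
FIRST(D / e) = { 'e', 'id' }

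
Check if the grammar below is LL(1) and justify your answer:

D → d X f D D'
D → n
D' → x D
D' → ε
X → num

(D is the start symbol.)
No. Predict set conflict for D': { 'x' }

Relevant sets:
  FOLLOW(D') = { $, 'x' }

For D:
  PREDICT(D → d X f D D') = { 'd' }
  PREDICT(D → n) = { 'n' }
For D':
  PREDICT(D' → x D) = { 'x' }
  PREDICT(D' → ε) = { $, 'x' }
X has a single production, so nothing to check there.

Conflict found: Predict set conflict for D': { 'x' }
The grammar is NOT LL(1).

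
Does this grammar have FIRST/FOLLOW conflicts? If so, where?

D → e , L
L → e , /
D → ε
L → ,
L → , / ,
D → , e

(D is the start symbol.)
Nullable non-terminals: D.

D: nullable alternative(s) D → ε; FOLLOW(D) = { $ }
  D → e , L: FIRST \ {ε} = { 'e' } — disjoint from FOLLOW(D)
  D → ε: FIRST \ {ε} = { } — this is the only nullable alternative, skip
  D → , e: FIRST \ {ε} = { ',' } — disjoint from FOLLOW(D)

L has no nullable alternative, so no FIRST/FOLLOW check is needed there.

No FIRST/FOLLOW conflicts found.

Answer: No FIRST/FOLLOW conflicts.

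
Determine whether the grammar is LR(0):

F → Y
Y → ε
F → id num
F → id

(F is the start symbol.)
No. Shift-reduce conflict between [Y → .] and [F → . id]

A grammar is LR(0) if no state in the canonical LR(0) collection has:
  - both a shift item (dot before a terminal) and a complete item (shift-reduce conflict), or
  - two or more complete items (reduce-reduce conflict; the accept item [F' → F .] counts as a complete item here).

Augment with F' → F and build the canonical LR(0) collection (I0 = CLOSURE({[F' → . F]}), then GOTO on every symbol after a dot until no new states appear). It has 5 states:
  I0: { [F → . Y], [F → . id num], [F → . id], [F' → . F], [Y → .] }  — shift, reduce
  I1: { [F' → F .] }  — accept
  I2: { [F → Y .] }  — reduce
  I3: { [F → id . num], [F → id .] }  — shift, reduce
  I4: { [F → id num .] }  — reduce

Conflict in state I0:
  Shift-reduce conflict between [Y → .] and [F → . id]
So the grammar is NOT LR(0).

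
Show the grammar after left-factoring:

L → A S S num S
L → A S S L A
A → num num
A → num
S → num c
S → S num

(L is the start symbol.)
Left-factoring transforms A → αβ₁ | αβ₂ into A → αA' and A' → β₁ | β₂
(α is the longest common prefix among the alternatives). Repeat until
no nonterminal has two alternatives with a common prefix.

Round 1: L has alternatives sharing prefix 'A S S'. Introduce L': L → A S S L'
  Add: L' → num S
  Add: L' → L A

Round 2: A has alternatives sharing prefix 'num'. Introduce A': A → num A'
  Add: A' → num
  Add: A' → ε

No remaining common prefixes — done.

Resulting grammar:
L → A S S L'
L' → num S
L' → L A
A → num A'
A' → num
A' → ε
S → num c
S → S num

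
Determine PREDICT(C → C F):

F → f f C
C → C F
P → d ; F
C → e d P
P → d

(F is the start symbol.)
PREDICT(C → C F) = (FIRST(RHS) \ {ε}) ∪ (FOLLOW(C) if ε ∈ FIRST(RHS), i.e. RHS ⇒* ε)
FIRST(C) = { 'e' }
FIRST(C F) = { 'e' }
ε ∉ FIRST(C F), so FOLLOW(C) is not added.
PREDICT(C → C F) = { 'e' }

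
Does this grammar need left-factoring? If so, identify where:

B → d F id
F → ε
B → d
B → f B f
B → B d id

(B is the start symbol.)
Yes, B has productions with common prefix 'd'

Left-factoring is needed when two productions for the same non-terminal
share a common prefix on the right-hand side.

Productions for B:
  B → d F id
  B → d
  B → f B f
  B → B d id

Found common prefix 'd' in productions for B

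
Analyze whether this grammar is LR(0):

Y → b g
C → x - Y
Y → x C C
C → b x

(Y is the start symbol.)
Yes, the grammar is LR(0)

Augment with Y' → Y and build the canonical LR(0) collection (I0 = CLOSURE({[Y' → . Y]}), then GOTO on every symbol after a dot until no new states appear). It has 12 states:
  I0: { [Y → . b g], [Y → . x C C], [Y' → . Y] }  — shift
  I1: { [Y' → Y .] }  — accept
  I2: { [Y → b . g] }  — shift
  I3: { [C → . b x], [C → . x - Y], [Y → x . C C] }  — shift
  I4: { [C → . b x], [C → . x - Y], [Y → x C . C] }  — shift
  I5: { [C → b . x] }  — shift
  I6: { [C → x . - Y] }  — shift
  I7: { [C → x - . Y], [Y → . b g], [Y → . x C C] }  — shift
  I8: { [C → x - Y .] }  — reduce
  I9: { [C → b x .] }  — reduce
  I10: { [Y → x C C .] }  — reduce
  I11: { [Y → b g .] }  — reduce

Every state is either a pure shift/goto state or contains exactly one complete item and nothing to shift — no conflicts. The grammar is LR(0).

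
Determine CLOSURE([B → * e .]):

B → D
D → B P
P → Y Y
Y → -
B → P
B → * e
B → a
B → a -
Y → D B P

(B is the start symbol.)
To compute CLOSURE, for each item [A → α.Bβ] where B is a non-terminal, add [B → .γ] for all productions B → γ; repeat for the newly added items until nothing changes.

Start with: [B → * e .]
The dot is at the end, so nothing is added.

CLOSURE = { [B → * e .] }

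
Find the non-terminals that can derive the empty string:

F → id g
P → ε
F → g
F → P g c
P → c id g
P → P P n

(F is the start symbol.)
{ 'P' }

ε-productions: P → ε
So P is immediately nullable.
No further non-terminal can be added: every production for the remaining non-terminals contains a terminal or a non-nullable non-terminal.
Nullable = { 'P' }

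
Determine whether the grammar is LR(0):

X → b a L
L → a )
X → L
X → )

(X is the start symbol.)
A grammar is LR(0) if no state in the canonical LR(0) collection has:
  - both a shift item (dot before a terminal) and a complete item (shift-reduce conflict), or
  - two or more complete items (reduce-reduce conflict; the accept item [X' → X .] counts as a complete item here).

Augment with X' → X and build the canonical LR(0) collection (I0 = CLOSURE({[X' → . X]}), then GOTO on every symbol after a dot until no new states appear). It has 9 states:
  I0: { [L → . a )], [X → . )], [X → . L], [X → . b a L], [X' → . X] }  — shift
  I1: { [X → ) .] }  — reduce
  I2: { [X → L .] }  — reduce
  I3: { [X' → X .] }  — accept
  I4: { [L → a . )] }  — shift
  I5: { [X → b . a L] }  — shift
  I6: { [L → . a )], [X → b a . L] }  — shift
  I7: { [X → b a L .] }  — reduce
  I8: { [L → a ) .] }  — reduce

Every state is either a pure shift/goto state or contains exactly one complete item and nothing to shift — no conflicts. The grammar is LR(0).

Answer: Yes, the grammar is LR(0)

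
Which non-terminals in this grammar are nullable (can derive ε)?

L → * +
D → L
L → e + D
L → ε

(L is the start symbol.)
ε-productions: L → ε
So L is immediately nullable.
D → L: every symbol on the right is nullable, so D is nullable too.
Every non-terminal is now nullable.
Nullable = { 'D', 'L' }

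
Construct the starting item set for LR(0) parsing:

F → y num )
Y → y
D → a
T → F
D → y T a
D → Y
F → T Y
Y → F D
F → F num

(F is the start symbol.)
{ [F → . F num], [F → . T Y], [F → . y num )], [F' → . F], [T → . F] }

First, augment the grammar with F' → F
I₀ = CLOSURE({ [F' → . F] }):
  [F' → . F] has the dot before F: add [F → . y num )], [F → . T Y], [F → . F num]
  [F → . T Y] has the dot before T: add [T → . F]
No further items can be added.

I₀ = { [F → . F num], [F → . T Y], [F → . y num )], [F' → . F], [T → . F] }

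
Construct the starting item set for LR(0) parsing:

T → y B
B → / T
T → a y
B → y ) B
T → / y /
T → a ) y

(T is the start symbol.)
{ [T → . / y /], [T → . a ) y], [T → . a y], [T → . y B], [T' → . T] }

First, augment the grammar with T' → T
I₀ = CLOSURE({ [T' → . T] }):
  [T' → . T] has the dot before T: add [T → . y B], [T → . a y], [T → . / y /], [T → . a ) y]
No further items can be added.

I₀ = { [T → . / y /], [T → . a ) y], [T → . a y], [T → . y B], [T' → . T] }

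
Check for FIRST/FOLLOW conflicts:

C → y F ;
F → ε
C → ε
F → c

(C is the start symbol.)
No FIRST/FOLLOW conflicts.

A FIRST/FOLLOW conflict occurs when a non-terminal N has a nullable alternative N → β (β ⇒* ε) and another alternative N → α with FIRST(α) ∩ FOLLOW(N) ≠ ∅: on such a lookahead the parser cannot decide between expanding α and letting N vanish via β.

Nullable non-terminals: C, F.

C: nullable alternative(s) C → ε; FOLLOW(C) = { $ }
  C → y F ;: FIRST \ {ε} = { 'y' } — disjoint from FOLLOW(C)
  C → ε: FIRST \ {ε} = { } — this is the only nullable alternative, skip

F: nullable alternative(s) F → ε; FOLLOW(F) = { ';' }
  F → ε: FIRST \ {ε} = { } — this is the only nullable alternative, skip
  F → c: FIRST \ {ε} = { 'c' } — disjoint from FOLLOW(F)

No FIRST/FOLLOW conflicts found.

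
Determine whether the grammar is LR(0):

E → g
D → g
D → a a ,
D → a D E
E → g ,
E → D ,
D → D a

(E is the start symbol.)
No. Shift-reduce conflict between [D → g .] and [E → g . ,]

Augment with E' → E and build the canonical LR(0) collection (I0 = CLOSURE({[E' → . E]}), then GOTO on every symbol after a dot until no new states appear). It has 14 states:
  I0: { [D → . D a], [D → . a D E], [D → . a a ,], [D → . g], [E → . D ,], [E → . g ,], [E → . g], [E' → . E] }  — shift
  I1: { [D → D . a], [E → D . ,] }  — shift
  I2: { [E' → E .] }  — accept
  I3: { [D → . D a], [D → . a D E], [D → . a a ,], [D → . g], [D → a . D E], [D → a . a ,] }  — shift
  I4: { [D → g .], [E → g . ,], [E → g .] }  — shift, 2 reduces
  I5: { [E → g , .] }  — reduce
  I6: { [D → . D a], [D → . a D E], [D → . a a ,], [D → . g], [D → D . a], [D → a D . E], [E → . D ,], [E → . g ,], [E → . g] }  — shift
  I7: { [D → . D a], [D → . a D E], [D → . a a ,], [D → . g], [D → a . D E], [D → a . a ,], [D → a a . ,] }  — shift
  I8: { [D → g .] }  — reduce
  I9: { [D → a a , .] }  — reduce
  I10: { [D → a D E .] }  — reduce
  I11: { [D → . D a], [D → . a D E], [D → . a a ,], [D → . g], [D → D a .], [D → a . D E], [D → a . a ,] }  — shift, reduce
  I12: { [E → D , .] }  — reduce
  I13: { [D → D a .] }  — reduce

Conflict in state I4:
  Shift-reduce conflict between [D → g .] and [E → g . ,]
So the grammar is NOT LR(0).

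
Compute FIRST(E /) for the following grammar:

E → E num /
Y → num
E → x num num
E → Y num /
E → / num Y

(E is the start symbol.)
{ '/', 'num', 'x' }

FIRST sets of the non-terminals involved (from the grammar, by fixed-point iteration):
  FIRST(E) = { '/', 'num', 'x' }

To compute FIRST(E /), process the symbols left to right:
Symbol E is a non-terminal. Add FIRST(E) \ {ε} = { '/', 'num', 'x' }
E is not nullable (ε ∉ FIRST(E)), so stop here.
FIRST(E /) = { '/', 'num', 'x' }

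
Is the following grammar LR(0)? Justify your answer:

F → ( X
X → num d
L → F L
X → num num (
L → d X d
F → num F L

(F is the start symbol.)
A grammar is LR(0) if no state in the canonical LR(0) collection has:
  - both a shift item (dot before a terminal) and a complete item (shift-reduce conflict), or
  - two or more complete items (reduce-reduce conflict; the accept item [F' → F .] counts as a complete item here).

Augment with F' → F and build the canonical LR(0) collection (I0 = CLOSURE({[F' → . F]}), then GOTO on every symbol after a dot until no new states appear). It has 16 states:
  I0: { [F → . ( X], [F → . num F L], [F' → . F] }  — shift
  I1: { [F → ( . X], [X → . num d], [X → . num num (] }  — shift
  I2: { [F' → F .] }  — accept
  I3: { [F → . ( X], [F → . num F L], [F → num . F L] }  — shift
  I4: { [F → . ( X], [F → . num F L], [F → num F . L], [L → . F L], [L → . d X d] }  — shift
  I5: { [F → . ( X], [F → . num F L], [L → . F L], [L → . d X d], [L → F . L] }  — shift
  I6: { [F → num F L .] }  — reduce
  I7: { [L → d . X d], [X → . num d], [X → . num num (] }  — shift
  I8: { [L → d X . d] }  — shift
  I9: { [X → num . d], [X → num . num (] }  — shift
  I10: { [X → num d .] }  — reduce
  I11: { [X → num num . (] }  — shift
  I12: { [X → num num ( .] }  — reduce
  I13: { [L → d X d .] }  — reduce
  I14: { [L → F L .] }  — reduce
  I15: { [F → ( X .] }  — reduce

Every state is either a pure shift/goto state or contains exactly one complete item and nothing to shift — no conflicts. The grammar is LR(0).

Answer: Yes, the grammar is LR(0)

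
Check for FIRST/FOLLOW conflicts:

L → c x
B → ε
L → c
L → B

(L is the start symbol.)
A FIRST/FOLLOW conflict occurs when a non-terminal N has a nullable alternative N → β (β ⇒* ε) and another alternative N → α with FIRST(α) ∩ FOLLOW(N) ≠ ∅: on such a lookahead the parser cannot decide between expanding α and letting N vanish via β.

Nullable non-terminals: B, L.
FIRST sets used below: FIRST(B) = { ε }
B has a nullable alternative but only one production, so nothing to check.

L: nullable alternative(s) L → B; FOLLOW(L) = { $ }
  L → c x: FIRST \ {ε} = { 'c' } — disjoint from FOLLOW(L)
  L → c: FIRST \ {ε} = { 'c' } — disjoint from FOLLOW(L)
  L → B: FIRST \ {ε} = { } — this is the only nullable alternative, skip

No FIRST/FOLLOW conflicts found.

Answer: No FIRST/FOLLOW conflicts.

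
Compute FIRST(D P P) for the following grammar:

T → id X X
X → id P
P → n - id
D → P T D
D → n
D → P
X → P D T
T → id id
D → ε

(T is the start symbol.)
{ 'n' }

FIRST sets of the non-terminals involved (from the grammar, by fixed-point iteration):
  FIRST(D) = { 'n', ε }
  FIRST(P) = { 'n' }

To compute FIRST(D P P), process the symbols left to right:
Symbol D is a non-terminal. Add FIRST(D) \ {ε} = { 'n' }
D is nullable (ε ∈ FIRST(D)), continue to the next symbol.
Symbol P is a non-terminal. Add FIRST(P) \ {ε} = { 'n' }
P is not nullable (ε ∉ FIRST(P)), so stop here.
FIRST(D P P) = { 'n' }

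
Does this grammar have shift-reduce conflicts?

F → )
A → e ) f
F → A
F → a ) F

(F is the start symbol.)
No shift-reduce conflicts

Augment with F' → F and build the canonical LR(0) collection (I0 = CLOSURE({[F' → . F]}), then GOTO on every symbol after a dot until no new states appear). It has 10 states:
  I0: { [A → . e ) f], [F → . )], [F → . A], [F → . a ) F], [F' → . F] }  — shift
  I1: { [F → ) .] }  — reduce
  I2: { [F → A .] }  — reduce
  I3: { [F' → F .] }  — accept
  I4: { [F → a . ) F] }  — shift
  I5: { [A → e . ) f] }  — shift
  I6: { [A → e ) . f] }  — shift
  I7: { [A → e ) f .] }  — reduce
  I8: { [A → . e ) f], [F → . )], [F → . A], [F → . a ) F], [F → a ) . F] }  — shift
  I9: { [F → a ) F .] }  — reduce

No state contains both a complete item and a shift item.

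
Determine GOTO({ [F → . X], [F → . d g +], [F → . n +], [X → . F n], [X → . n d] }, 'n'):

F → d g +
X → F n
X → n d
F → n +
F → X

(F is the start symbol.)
GOTO(I, 'n') = CLOSURE({ [A → αX.β] : [A → α.Xβ] ∈ I, X = 'n' })

Items with dot before 'n', with the dot advanced:
  [F → . n +] → [F → n . +]
  [X → . n d] → [X → n . d]
Closure adds nothing (no advanced item has the dot before a non-terminal).

GOTO = { [F → n . +], [X → n . d] }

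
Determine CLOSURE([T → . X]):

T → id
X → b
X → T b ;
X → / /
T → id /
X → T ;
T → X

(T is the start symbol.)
To compute CLOSURE, for each item [A → α.Bβ] where B is a non-terminal, add [B → .γ] for all productions B → γ; repeat for the newly added items until nothing changes.

Start with: [T → . X]
  [T → . X] has the dot before X: add [X → . b], [X → . T b ;], [X → . / /], [X → . T ;]
  [X → . T b ;] has the dot before T: add [T → . id], [T → . id /]
No further items can be added.

CLOSURE = { [T → . X], [T → . id /], [T → . id], [X → . / /], [X → . T ;], [X → . T b ;], [X → . b] }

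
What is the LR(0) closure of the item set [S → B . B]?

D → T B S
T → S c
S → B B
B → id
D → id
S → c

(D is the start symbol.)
{ [B → . id], [S → B . B] }

To compute CLOSURE, for each item [A → α.Bβ] where B is a non-terminal, add [B → .γ] for all productions B → γ; repeat for the newly added items until nothing changes.

Start with: [S → B . B]
  [S → B . B] has the dot before B: add [B → . id]
No further items can be added.

CLOSURE = { [B → . id], [S → B . B] }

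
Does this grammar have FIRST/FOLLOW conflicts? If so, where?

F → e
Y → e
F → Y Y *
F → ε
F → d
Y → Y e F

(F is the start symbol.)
Yes. F → e with FOLLOW(F) on { 'e' }; F → Y Y '*' with FOLLOW(F) on { 'e' }

Nullable non-terminals: F.
FIRST sets used below: FIRST(Y) = { 'e' }

F: nullable alternative(s) F → ε; FOLLOW(F) = { $, '*', 'e' }
  F → e: FIRST \ {ε} = { 'e' } — overlaps FOLLOW(F) on { 'e' }: CONFLICT
  F → Y Y *: FIRST \ {ε} = { 'e' } — overlaps FOLLOW(F) on { 'e' }: CONFLICT
  F → ε: FIRST \ {ε} = { } — this is the only nullable alternative, skip
  F → d: FIRST \ {ε} = { 'd' } — disjoint from FOLLOW(F)

Y has no nullable alternative, so no FIRST/FOLLOW check is needed there.

So the grammar has 2 FIRST/FOLLOW conflicts (marked CONFLICT above).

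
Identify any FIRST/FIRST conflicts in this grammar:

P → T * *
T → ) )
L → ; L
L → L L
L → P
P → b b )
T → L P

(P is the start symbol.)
A FIRST/FIRST conflict occurs when two productions N → α and N → β for the same non-terminal have FIRST(α) ∩ FIRST(β) ≠ ∅ (with ε ∈ FIRST of a nullable right-hand side, so two nullable alternatives also conflict).

FIRST sets of the non-terminals at (or reachable through a nullable prefix from) the front of some alternative:
  FIRST(T) = { ')', ';', 'b' }
  FIRST(L) = { ')', ';', 'b' }
  FIRST(P) = { ')', ';', 'b' }

Productions for P:
  P → T * *: FIRST = { ')', ';', 'b' }
  P → b b ): FIRST = { 'b' }
Productions for T:
  T → ) ): FIRST = { ')' }
  T → L P: FIRST = { ')', ';', 'b' }
Productions for L:
  L → ; L: FIRST = { ';' }
  L → L L: FIRST = { ')', ';', 'b' }
  L → P: FIRST = { ')', ';', 'b' }

Conflict for P: P → T * * and P → b b )
  Overlap: { 'b' }
Conflict for T: T → ) ) and T → L P
  Overlap: { ')' }
Conflict for L: L → ; L and L → L L
  Overlap: { ';' }
Conflict for L: L → ; L and L → P
  Overlap: { ';' }
Conflict for L: L → L L and L → P
  Overlap: { ')', ';', 'b' }

Answer: Yes. P → T '*' '*' / P → b b ')' on { 'b' }; T → ')' ')' / T → L P on { ')' }; L → ';' L / L → L L on { ';' }; L → ';' L / L → P on { ';' }; L → L L / L → P on { ')', ';', 'b' }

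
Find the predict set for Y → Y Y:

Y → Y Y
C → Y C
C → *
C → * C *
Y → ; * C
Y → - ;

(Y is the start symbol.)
{ '-', ';' }

PREDICT(Y → Y Y) = (FIRST(RHS) \ {ε}) ∪ (FOLLOW(Y) if ε ∈ FIRST(RHS), i.e. RHS ⇒* ε)
FIRST(Y) = { '-', ';' }
FIRST(Y Y) = { '-', ';' }
ε ∉ FIRST(Y Y), so FOLLOW(Y) is not added.
PREDICT(Y → Y Y) = { '-', ';' }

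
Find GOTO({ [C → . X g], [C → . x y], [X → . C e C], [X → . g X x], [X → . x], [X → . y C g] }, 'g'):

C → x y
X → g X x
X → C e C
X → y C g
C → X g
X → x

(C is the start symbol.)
GOTO(I, 'g') = CLOSURE({ [A → αX.β] : [A → α.Xβ] ∈ I, X = 'g' })

Items with dot before 'g', with the dot advanced:
  [X → . g X x] → [X → g . X x]
Closure of the advanced items:
  [X → g . X x] has the dot before X: add [X → . g X x], [X → . C e C], [X → . y C g], [X → . x]
  [X → . C e C] has the dot before C: add [C → . x y], [C → . X g]

GOTO = { [C → . X g], [C → . x y], [X → . C e C], [X → . g X x], [X → . x], [X → . y C g], [X → g . X x] }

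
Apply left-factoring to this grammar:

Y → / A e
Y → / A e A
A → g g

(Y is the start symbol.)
Left-factoring transforms A → αβ₁ | αβ₂ into A → αA' and A' → β₁ | β₂
(α is the longest common prefix among the alternatives). Repeat until
no nonterminal has two alternatives with a common prefix.

Round 1: Y has alternatives sharing prefix '/ A e'. Introduce Y': Y → / A e Y'
  Add: Y' → ε
  Add: Y' → A

No remaining common prefixes — done.

Resulting grammar:
Y → / A e Y'
Y' → ε
Y' → A
A → g g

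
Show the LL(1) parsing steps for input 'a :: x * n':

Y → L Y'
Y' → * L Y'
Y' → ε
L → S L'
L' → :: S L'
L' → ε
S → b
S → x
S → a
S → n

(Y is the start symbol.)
LL(1) parsing maintains a stack (initially the start symbol over $) and the input. At each step: if the stack top is a terminal, match it against the current input token; if it is a non-terminal N, replace it with the RHS of M[N, lookahead] (the unique production whose predict set contains the lookahead).

Stack is shown with the top on the left.

Stack         Input         Action
----------------------------------
Y $           a :: x * n $  output Y → L Y'
L Y' $        a :: x * n $  output L → S L'
S L' Y' $     a :: x * n $  output S → a
a L' Y' $     a :: x * n $  match 'a'
L' Y' $       :: x * n $    output L' → :: S L'
:: S L' Y' $  :: x * n $    match '::'
S L' Y' $     x * n $       output S → x
x L' Y' $     x * n $       match 'x'
L' Y' $       * n $         output L' → ε
Y' $          * n $         output Y' → * L Y'
* L Y' $      * n $         match '*'
L Y' $        n $           output L → S L'
S L' Y' $     n $           output S → n
n L' Y' $     n $           match 'n'
L' Y' $       $             output L' → ε
Y' $          $             output Y' → ε
$             $             accept

The string is accepted.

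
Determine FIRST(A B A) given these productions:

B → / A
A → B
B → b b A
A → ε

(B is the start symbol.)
{ '/', 'b' }

FIRST sets of the non-terminals involved (from the grammar, by fixed-point iteration):
  FIRST(A) = { '/', 'b', ε }
  FIRST(B) = { '/', 'b' }

To compute FIRST(A B A), process the symbols left to right:
Symbol A is a non-terminal. Add FIRST(A) \ {ε} = { '/', 'b' }
A is nullable (ε ∈ FIRST(A)), continue to the next symbol.
Symbol B is a non-terminal. Add FIRST(B) \ {ε} = { '/', 'b' }
B is not nullable (ε ∉ FIRST(B)), so stop here.
FIRST(A B A) = { '/', 'b' }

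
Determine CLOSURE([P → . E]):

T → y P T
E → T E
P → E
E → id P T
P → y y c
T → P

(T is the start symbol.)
{ [E → . T E], [E → . id P T], [P → . E], [P → . y y c], [T → . P], [T → . y P T] }

Start with: [P → . E]
  [P → . E] has the dot before E: add [E → . T E], [E → . id P T]
  [E → . T E] has the dot before T: add [T → . y P T], [T → . P]
  [T → . P] has the dot before P: add [P → . y y c]
No further items can be added.

CLOSURE = { [E → . T E], [E → . id P T], [P → . E], [P → . y y c], [T → . P], [T → . y P T] }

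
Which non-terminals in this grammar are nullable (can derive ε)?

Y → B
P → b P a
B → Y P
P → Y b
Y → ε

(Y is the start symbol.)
{ 'Y' }

A non-terminal is nullable if it can derive ε (the empty string): either it has an ε-production, or it has a production whose right-hand side consists entirely of nullable non-terminals.

ε-productions: Y → ε
So Y is immediately nullable.
No further non-terminal can be added: every production for the remaining non-terminals contains a terminal or a non-nullable non-terminal.
Nullable = { 'Y' }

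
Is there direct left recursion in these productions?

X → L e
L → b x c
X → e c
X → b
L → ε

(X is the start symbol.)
Direct left recursion occurs when N → N α for some non-terminal N (the right-hand side begins with the left-hand side itself).

X → L e: starts with L
L → b x c: starts with b
X → e c: starts with e
X → b: starts with b
L → ε: starts with ε

No direct left recursion found.

Answer: No direct left recursion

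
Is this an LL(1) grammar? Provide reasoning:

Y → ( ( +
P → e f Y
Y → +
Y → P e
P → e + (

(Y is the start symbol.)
A grammar is LL(1) if for each non-terminal N with multiple productions, the predict sets of those productions are pairwise disjoint, where PREDICT(N → α) = (FIRST(α) \ {ε}) ∪ (FOLLOW(N) if α ⇒* ε).

Relevant sets:
  FIRST(P) = { 'e' }

For Y:
  PREDICT(Y → '(' '(' '+') = { '(' }
  PREDICT(Y → '+') = { '+' }
  PREDICT(Y → P e) = { 'e' }
For P:
  PREDICT(P → e f Y) = { 'e' }
  PREDICT(P → e '+' '(') = { 'e' }

Conflict found: Predict set conflict for P: { 'e' }
The grammar is NOT LL(1).

Answer: No. Predict set conflict for P: { 'e' }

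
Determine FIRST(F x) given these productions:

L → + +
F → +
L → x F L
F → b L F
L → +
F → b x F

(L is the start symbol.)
{ '+', 'b' }

FIRST sets of the non-terminals involved (from the grammar, by fixed-point iteration):
  FIRST(F) = { '+', 'b' }

To compute FIRST(F x), process the symbols left to right:
Symbol F is a non-terminal. Add FIRST(F) \ {ε} = { '+', 'b' }
F is not nullable (ε ∉ FIRST(F)), so stop here.
FIRST(F x) = { '+', 'b' }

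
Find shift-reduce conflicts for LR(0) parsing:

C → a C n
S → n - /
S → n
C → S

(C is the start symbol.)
Augment with C' → C and build the canonical LR(0) collection (I0 = CLOSURE({[C' → . C]}), then GOTO on every symbol after a dot until no new states appear). It has 9 states:
  I0: { [C → . S], [C → . a C n], [C' → . C], [S → . n - /], [S → . n] }  — shift
  I1: { [C' → C .] }  — accept
  I2: { [C → S .] }  — reduce
  I3: { [C → . S], [C → . a C n], [C → a . C n], [S → . n - /], [S → . n] }  — shift
  I4: { [S → n . - /], [S → n .] }  — shift, reduce
  I5: { [S → n - . /] }  — shift
  I6: { [S → n - / .] }  — reduce
  I7: { [C → a C . n] }  — shift
  I8: { [C → a C n .] }  — reduce

I4 contains reduce item [S → n .] and shift item [S → n . - /] — shift-reduce conflict.

Answer: Yes — I4: [S → n .] vs [S → n . - /]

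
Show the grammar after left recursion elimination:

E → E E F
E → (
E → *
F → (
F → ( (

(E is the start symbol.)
E is directly left-recursive. The standard transformation for
  A → A α₁ | ... | A α_m | β₁ | ... | β_n
is
  A  → β₁ A' | ... | β_n A'
  A' → α₁ A' | ... | α_m A' | ε

E → ( becomes E → ( E'
E → * becomes E → * E'
E → E E F becomes E' → E F E'
Add E' → ε

Productions for other non-terminals are unchanged:
  F → (
  F → ( (

Resulting grammar:
E → ( E'
E → * E'
E' → E F E'
E' → ε
F → (
F → ( (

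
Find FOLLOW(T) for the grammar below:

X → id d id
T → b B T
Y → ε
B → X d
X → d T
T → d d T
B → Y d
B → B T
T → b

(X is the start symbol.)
{ $, 'b', 'd' }

In T → b B T: T is at the end; this adds FOLLOW(T) to itself — nothing new
In X → d T: T is at the end, add FOLLOW(X)
In T → d d T: T is at the end; this adds FOLLOW(T) to itself — nothing new
In B → B T: T is at the end, add FOLLOW(B)

The FOLLOW sets referred to above (computed the same way, to a fixed point):
  FOLLOW(X) = { $, 'd' }
  FOLLOW(B) = { 'b', 'd' }

Taking the union: FOLLOW(T) = { $, 'b', 'd' }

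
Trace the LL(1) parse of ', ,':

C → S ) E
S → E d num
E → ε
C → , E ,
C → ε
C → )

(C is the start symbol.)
LL(1) parsing maintains a stack (initially the start symbol over $) and the input. At each step: if the stack top is a terminal, match it against the current input token; if it is a non-terminal N, replace it with the RHS of M[N, lookahead] (the unique production whose predict set contains the lookahead).

Stack is shown with the top on the left.

Stack    Input  Action
----------------------
C $      , , $  output C → , E ,
, E , $  , , $  match ','
E , $    , $    output E → ε
, $      , $    match ','
$        $      accept

The string is accepted.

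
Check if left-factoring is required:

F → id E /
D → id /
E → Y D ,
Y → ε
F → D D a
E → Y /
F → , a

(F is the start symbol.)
Left-factoring is needed when two productions for the same non-terminal
share a common prefix on the right-hand side.

Productions for F:
  F → id E /
  F → D D a
  F → , a
Productions for E:
  E → Y D ,
  E → Y /

Found common prefix 'Y' in productions for E

Answer: Yes, E has productions with common prefix 'Y'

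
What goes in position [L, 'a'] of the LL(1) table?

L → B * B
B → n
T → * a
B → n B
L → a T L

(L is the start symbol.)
To find M[L, 'a'], we find productions for L where 'a' is in the predict set (PREDICT(N → α) = (FIRST(α) \ {ε}) ∪ (FOLLOW(N) if α ⇒* ε)).

Relevant sets:
  FIRST(B) = { 'n' }

L → B * B: PREDICT = { 'n' }
L → a T L: PREDICT = { 'a' }
  'a' is in predict set, so this production goes in M[L, 'a']

M[L, 'a'] = L → a T L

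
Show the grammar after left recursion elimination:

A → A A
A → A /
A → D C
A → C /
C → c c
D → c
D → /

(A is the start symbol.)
A → D C A'
A → C / A'
A' → A A'
A' → / A'
A' → ε
C → c c
D → c
D → /

A is directly left-recursive. The standard transformation for
  A → A α₁ | ... | A α_m | β₁ | ... | β_n
is
  A  → β₁ A' | ... | β_n A'
  A' → α₁ A' | ... | α_m A' | ε

A → D C becomes A → D C A'
A → C / becomes A → C / A'
A → A A becomes A' → A A'
A → A / becomes A' → / A'
Add A' → ε

Productions for other non-terminals are unchanged:
  C → c c
  D → c
  D → /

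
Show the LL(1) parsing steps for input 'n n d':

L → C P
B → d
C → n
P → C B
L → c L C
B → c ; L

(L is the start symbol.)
LL(1) parsing maintains a stack (initially the start symbol over $) and the input. At each step: if the stack top is a terminal, match it against the current input token; if it is a non-terminal N, replace it with the RHS of M[N, lookahead] (the unique production whose predict set contains the lookahead).

Stack is shown with the top on the left.

Stack  Input    Action
----------------------
L $    n n d $  output L → C P
C P $  n n d $  output C → n
n P $  n n d $  match 'n'
P $    n d $    output P → C B
C B $  n d $    output C → n
n B $  n d $    match 'n'
B $    d $      output B → d
d $    d $      match 'd'
$      $        accept

The string is accepted.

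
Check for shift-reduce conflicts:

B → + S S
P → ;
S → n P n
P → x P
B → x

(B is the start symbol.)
A shift-reduce conflict occurs when an LR(0) state has both:
  - a complete (reduce) item [A → α .] (dot at the end), and
  - a shift item [B → β . c γ] (dot before a terminal).

Augment with B' → B and build the canonical LR(0) collection (I0 = CLOSURE({[B' → . B]}), then GOTO on every symbol after a dot until no new states appear). It has 12 states:
  I0: { [B → . + S S], [B → . x], [B' → . B] }  — shift
  I1: { [B → + . S S], [S → . n P n] }  — shift
  I2: { [B' → B .] }  — accept
  I3: { [B → x .] }  — reduce
  I4: { [B → + S . S], [S → . n P n] }  — shift
  I5: { [P → . ;], [P → . x P], [S → n . P n] }  — shift
  I6: { [P → ; .] }  — reduce
  I7: { [S → n P . n] }  — shift
  I8: { [P → . ;], [P → . x P], [P → x . P] }  — shift
  I9: { [P → x P .] }  — reduce
  I10: { [S → n P n .] }  — reduce
  I11: { [B → + S S .] }  — reduce

No state contains both a complete item and a shift item.

Answer: No shift-reduce conflicts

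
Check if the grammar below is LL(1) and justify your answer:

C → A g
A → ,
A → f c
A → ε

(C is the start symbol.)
A grammar is LL(1) if for each non-terminal N with multiple productions, the predict sets of those productions are pairwise disjoint, where PREDICT(N → α) = (FIRST(α) \ {ε}) ∪ (FOLLOW(N) if α ⇒* ε).

Relevant sets:
  FOLLOW(A) = { 'g' }

For A:
  PREDICT(A → ',') = { ',' }
  PREDICT(A → f c) = { 'f' }
  PREDICT(A → ε) = { 'g' }
C has a single production, so nothing to check there.

All predict sets are disjoint. The grammar IS LL(1).

Answer: Yes, the grammar is LL(1).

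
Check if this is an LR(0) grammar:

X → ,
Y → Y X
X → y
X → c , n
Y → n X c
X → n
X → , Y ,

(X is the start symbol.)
No. Shift-reduce conflict between [X → , .] and [Y → . n X c]

A grammar is LR(0) if no state in the canonical LR(0) collection has:
  - both a shift item (dot before a terminal) and a complete item (shift-reduce conflict), or
  - two or more complete items (reduce-reduce conflict; the accept item [X' → X .] counts as a complete item here).

Augment with X' → X and build the canonical LR(0) collection (I0 = CLOSURE({[X' → . X]}), then GOTO on every symbol after a dot until no new states appear). It has 14 states:
  I0: { [X → . , Y ,], [X → . ,], [X → . c , n], [X → . n], [X → . y], [X' → . X] }  — shift
  I1: { [X → , . Y ,], [X → , .], [Y → . Y X], [Y → . n X c] }  — shift, reduce
  I2: { [X' → X .] }  — accept
  I3: { [X → c . , n] }  — shift
  I4: { [X → n .] }  — reduce
  I5: { [X → y .] }  — reduce
  I6: { [X → c , . n] }  — shift
  I7: { [X → c , n .] }  — reduce
  I8: { [X → , Y . ,], [X → . , Y ,], [X → . ,], [X → . c , n], [X → . n], [X → . y], [Y → Y . X] }  — shift
  I9: { [X → . , Y ,], [X → . ,], [X → . c , n], [X → . n], [X → . y], [Y → n . X c] }  — shift
  I10: { [Y → n X . c] }  — shift
  I11: { [Y → n X c .] }  — reduce
  I12: { [X → , . Y ,], [X → , .], [X → , Y , .], [Y → . Y X], [Y → . n X c] }  — shift, 2 reduces
  I13: { [Y → Y X .] }  — reduce

Conflict in state I1:
  Shift-reduce conflict between [X → , .] and [Y → . n X c]
So the grammar is NOT LR(0).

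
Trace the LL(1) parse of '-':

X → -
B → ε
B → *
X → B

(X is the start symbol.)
Stack is shown with the top on the left.

Stack  Input  Action
--------------------
X $    - $    output X → -
- $    - $    match '-'
$      $      accept

The string is accepted.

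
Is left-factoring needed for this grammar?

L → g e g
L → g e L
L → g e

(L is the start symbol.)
Yes, L has productions with common prefix 'g e'

Left-factoring is needed when two productions for the same non-terminal
share a common prefix on the right-hand side.

Productions for L:
  L → g e g
  L → g e L
  L → g e

Found common prefix 'g e' in productions for L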